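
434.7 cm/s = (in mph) 9.724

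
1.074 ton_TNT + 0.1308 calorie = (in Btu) 4.259e+06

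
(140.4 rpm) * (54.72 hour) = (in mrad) 2.896e+09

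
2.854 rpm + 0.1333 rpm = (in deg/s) 17.92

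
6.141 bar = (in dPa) 6.141e+06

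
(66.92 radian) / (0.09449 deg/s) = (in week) 0.06709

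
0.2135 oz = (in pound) 0.01334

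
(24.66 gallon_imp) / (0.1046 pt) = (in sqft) 3.27e+04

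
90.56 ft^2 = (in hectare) 0.0008413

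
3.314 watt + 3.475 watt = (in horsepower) 0.009104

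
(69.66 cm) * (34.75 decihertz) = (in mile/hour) 5.415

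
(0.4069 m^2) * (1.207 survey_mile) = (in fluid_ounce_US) 2.673e+07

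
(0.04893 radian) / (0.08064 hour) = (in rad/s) 0.0001685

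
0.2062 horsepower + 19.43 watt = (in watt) 173.2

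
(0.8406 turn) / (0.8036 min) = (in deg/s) 6.276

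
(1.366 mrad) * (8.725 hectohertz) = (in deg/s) 68.29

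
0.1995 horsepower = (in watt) 148.8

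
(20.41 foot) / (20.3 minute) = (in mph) 0.01143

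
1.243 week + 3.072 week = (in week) 4.315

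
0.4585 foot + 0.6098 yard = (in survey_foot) 2.288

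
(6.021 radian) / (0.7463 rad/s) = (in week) 1.334e-05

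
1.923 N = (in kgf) 0.1961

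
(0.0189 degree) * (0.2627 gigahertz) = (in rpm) 8.275e+05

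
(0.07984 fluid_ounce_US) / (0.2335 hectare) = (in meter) 1.011e-09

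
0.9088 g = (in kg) 0.0009088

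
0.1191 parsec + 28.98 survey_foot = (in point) 1.042e+19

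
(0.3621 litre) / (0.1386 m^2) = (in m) 0.002613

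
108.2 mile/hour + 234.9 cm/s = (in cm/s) 5072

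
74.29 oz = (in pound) 4.643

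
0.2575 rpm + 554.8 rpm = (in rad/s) 58.13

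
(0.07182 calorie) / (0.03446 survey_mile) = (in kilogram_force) 0.0005525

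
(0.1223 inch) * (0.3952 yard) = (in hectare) 1.123e-07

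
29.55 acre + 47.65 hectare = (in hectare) 59.61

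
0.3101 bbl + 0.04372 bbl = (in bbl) 0.3538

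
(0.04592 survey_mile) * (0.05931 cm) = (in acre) 1.083e-05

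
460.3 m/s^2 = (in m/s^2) 460.3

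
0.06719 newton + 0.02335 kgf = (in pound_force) 0.06658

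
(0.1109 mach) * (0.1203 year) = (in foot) 4.7e+08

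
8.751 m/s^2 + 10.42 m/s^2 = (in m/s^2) 19.17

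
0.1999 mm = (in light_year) 2.113e-20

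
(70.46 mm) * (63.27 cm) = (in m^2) 0.04458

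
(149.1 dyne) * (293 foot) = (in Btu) 0.0001262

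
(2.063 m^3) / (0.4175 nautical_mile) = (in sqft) 0.02872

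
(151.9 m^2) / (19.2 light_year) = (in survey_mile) 5.196e-19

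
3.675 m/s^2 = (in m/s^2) 3.675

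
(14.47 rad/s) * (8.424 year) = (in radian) 3.844e+09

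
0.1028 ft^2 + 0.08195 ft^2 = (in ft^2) 0.1847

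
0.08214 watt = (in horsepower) 0.0001102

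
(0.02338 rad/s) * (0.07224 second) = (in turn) 0.0002688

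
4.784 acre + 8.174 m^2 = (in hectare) 1.937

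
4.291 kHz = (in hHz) 42.91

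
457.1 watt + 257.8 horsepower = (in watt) 1.927e+05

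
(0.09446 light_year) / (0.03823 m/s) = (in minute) 3.896e+14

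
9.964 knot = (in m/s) 5.126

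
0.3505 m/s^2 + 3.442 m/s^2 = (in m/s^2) 3.792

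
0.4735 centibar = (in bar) 0.004735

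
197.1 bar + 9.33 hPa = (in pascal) 1.971e+07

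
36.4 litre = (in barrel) 0.2289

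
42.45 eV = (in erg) 6.801e-11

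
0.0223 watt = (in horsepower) 2.99e-05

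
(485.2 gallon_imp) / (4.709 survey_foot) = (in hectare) 0.0001537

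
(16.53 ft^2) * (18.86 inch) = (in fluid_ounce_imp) 2.589e+04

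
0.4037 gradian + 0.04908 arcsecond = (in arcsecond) 1308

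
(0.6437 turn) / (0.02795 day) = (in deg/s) 0.09596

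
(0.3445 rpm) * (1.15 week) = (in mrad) 2.509e+07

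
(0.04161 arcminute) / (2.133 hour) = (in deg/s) 9.031e-08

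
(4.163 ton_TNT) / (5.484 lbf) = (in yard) 7.809e+08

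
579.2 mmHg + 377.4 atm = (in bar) 383.2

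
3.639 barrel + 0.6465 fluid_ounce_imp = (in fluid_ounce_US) 1.956e+04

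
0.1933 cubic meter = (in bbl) 1.216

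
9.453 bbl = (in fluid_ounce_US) 5.082e+04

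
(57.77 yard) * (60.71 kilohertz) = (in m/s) 3.207e+06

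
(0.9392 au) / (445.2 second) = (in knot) 6.135e+08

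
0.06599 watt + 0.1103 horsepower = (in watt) 82.32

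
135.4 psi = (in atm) 9.213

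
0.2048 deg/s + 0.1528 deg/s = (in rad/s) 0.006241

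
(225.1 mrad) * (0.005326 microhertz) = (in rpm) 1.145e-08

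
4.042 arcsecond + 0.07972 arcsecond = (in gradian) 0.001272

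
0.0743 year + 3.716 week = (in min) 7.651e+04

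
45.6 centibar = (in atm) 0.45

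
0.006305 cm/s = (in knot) 0.0001226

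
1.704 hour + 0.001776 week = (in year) 0.0002286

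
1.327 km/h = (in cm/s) 36.86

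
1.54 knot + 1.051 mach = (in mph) 802.3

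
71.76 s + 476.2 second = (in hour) 0.1522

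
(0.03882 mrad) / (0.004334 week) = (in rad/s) 1.481e-08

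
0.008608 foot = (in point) 7.437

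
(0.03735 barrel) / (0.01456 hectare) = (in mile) 2.534e-08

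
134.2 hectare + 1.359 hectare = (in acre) 335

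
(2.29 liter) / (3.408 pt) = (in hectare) 0.0001905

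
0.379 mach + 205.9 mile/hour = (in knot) 429.8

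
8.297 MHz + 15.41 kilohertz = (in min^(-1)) 4.987e+08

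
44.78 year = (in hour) 3.923e+05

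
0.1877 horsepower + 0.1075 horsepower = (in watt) 220.1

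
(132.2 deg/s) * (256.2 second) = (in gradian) 3.763e+04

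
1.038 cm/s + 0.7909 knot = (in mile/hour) 0.9334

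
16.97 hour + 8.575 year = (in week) 447.2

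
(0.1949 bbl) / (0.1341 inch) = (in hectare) 0.0009097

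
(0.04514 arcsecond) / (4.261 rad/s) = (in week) 8.492e-14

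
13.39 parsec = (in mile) 2.567e+14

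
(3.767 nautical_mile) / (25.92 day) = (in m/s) 0.003115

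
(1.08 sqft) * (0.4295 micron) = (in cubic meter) 4.309e-08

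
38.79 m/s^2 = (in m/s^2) 38.79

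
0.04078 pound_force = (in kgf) 0.0185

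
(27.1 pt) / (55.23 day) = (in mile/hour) 4.482e-09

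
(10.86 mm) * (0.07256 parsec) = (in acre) 6.008e+09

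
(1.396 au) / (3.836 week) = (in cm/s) 9.002e+06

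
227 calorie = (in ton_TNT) 2.27e-07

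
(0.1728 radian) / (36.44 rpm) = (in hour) 1.258e-05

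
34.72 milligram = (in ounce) 0.001225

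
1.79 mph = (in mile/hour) 1.79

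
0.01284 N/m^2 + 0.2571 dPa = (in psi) 5.591e-06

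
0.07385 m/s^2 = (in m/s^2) 0.07385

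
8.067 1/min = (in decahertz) 0.01345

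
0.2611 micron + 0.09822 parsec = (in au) 2.026e+04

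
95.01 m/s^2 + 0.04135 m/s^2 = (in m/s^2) 95.05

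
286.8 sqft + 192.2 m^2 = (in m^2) 218.8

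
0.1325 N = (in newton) 0.1325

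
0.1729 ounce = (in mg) 4902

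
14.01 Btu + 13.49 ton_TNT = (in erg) 5.644e+17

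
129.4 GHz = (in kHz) 1.294e+08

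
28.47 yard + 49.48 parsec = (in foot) 5.009e+18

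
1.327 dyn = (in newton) 1.327e-05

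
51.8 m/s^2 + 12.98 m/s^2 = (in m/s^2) 64.78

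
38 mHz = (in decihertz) 0.38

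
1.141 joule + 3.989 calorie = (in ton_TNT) 4.262e-09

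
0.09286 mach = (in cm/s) 3162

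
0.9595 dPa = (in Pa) 0.09595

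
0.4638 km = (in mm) 4.638e+05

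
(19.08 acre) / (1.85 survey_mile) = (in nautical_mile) 0.014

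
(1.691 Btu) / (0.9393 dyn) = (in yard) 2.077e+08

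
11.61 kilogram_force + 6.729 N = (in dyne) 1.206e+07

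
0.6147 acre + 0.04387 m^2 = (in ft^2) 2.678e+04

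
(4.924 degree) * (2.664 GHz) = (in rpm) 2.186e+09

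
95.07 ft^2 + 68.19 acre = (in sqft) 2.97e+06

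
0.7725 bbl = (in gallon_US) 32.44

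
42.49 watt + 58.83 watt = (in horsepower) 0.1359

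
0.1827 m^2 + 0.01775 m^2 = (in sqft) 2.158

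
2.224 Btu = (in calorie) 560.8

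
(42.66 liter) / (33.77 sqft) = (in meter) 0.0136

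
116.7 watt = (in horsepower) 0.1565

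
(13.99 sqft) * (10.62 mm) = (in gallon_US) 3.646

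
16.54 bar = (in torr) 1.241e+04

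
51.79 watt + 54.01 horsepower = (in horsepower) 54.08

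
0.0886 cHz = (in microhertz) 886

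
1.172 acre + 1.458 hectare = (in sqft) 2.08e+05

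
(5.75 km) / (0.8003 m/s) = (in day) 0.08316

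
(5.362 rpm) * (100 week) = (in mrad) 3.396e+10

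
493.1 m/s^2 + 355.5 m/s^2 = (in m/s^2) 848.6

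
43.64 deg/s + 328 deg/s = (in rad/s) 6.486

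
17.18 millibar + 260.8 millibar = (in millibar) 278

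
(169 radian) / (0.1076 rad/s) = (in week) 0.002597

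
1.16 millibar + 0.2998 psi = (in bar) 0.02183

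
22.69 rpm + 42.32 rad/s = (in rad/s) 44.7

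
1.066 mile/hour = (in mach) 0.0014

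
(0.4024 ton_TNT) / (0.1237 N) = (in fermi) 1.361e+25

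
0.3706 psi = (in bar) 0.02555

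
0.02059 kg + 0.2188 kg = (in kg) 0.2394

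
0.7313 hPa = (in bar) 0.0007313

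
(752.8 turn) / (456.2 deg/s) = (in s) 594.1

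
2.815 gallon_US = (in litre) 10.66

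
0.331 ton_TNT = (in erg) 1.385e+16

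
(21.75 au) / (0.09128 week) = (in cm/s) 5.894e+09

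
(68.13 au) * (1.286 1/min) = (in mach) 6.416e+08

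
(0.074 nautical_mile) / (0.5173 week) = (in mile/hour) 0.0009799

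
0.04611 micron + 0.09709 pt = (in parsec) 1.111e-21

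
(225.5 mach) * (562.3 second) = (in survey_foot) 1.416e+08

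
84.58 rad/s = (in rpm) 807.7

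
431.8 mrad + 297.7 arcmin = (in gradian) 33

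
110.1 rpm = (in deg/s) 660.6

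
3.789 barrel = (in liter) 602.4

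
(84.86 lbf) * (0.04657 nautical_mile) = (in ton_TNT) 7.781e-06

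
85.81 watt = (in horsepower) 0.1151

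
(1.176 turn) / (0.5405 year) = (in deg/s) 2.484e-05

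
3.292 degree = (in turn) 0.009144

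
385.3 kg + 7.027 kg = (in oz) 1.384e+04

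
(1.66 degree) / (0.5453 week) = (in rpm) 8.389e-07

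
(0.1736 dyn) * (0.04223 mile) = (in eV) 7.364e+14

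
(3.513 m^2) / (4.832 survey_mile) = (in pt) 1.281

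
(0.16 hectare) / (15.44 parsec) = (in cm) 3.358e-13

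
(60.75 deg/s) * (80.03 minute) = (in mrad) 5.091e+06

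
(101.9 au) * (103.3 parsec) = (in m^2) 4.859e+31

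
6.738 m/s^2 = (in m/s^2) 6.738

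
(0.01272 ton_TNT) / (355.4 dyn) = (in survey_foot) 4.913e+10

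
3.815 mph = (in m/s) 1.705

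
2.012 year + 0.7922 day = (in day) 735.2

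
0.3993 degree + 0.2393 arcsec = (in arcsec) 1438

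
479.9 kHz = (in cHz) 4.799e+07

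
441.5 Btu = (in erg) 4.658e+12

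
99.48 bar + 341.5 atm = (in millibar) 4.455e+05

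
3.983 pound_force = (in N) 17.72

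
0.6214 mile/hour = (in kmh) 1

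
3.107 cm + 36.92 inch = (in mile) 0.000602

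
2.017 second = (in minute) 0.03362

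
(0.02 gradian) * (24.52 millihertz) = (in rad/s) 7.703e-06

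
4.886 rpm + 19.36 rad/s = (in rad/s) 19.87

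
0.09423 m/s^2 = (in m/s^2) 0.09423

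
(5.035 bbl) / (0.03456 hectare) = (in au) 1.548e-14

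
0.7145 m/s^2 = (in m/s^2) 0.7145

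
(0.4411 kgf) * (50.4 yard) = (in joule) 199.4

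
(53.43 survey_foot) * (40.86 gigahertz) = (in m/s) 6.654e+11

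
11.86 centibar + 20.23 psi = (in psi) 21.95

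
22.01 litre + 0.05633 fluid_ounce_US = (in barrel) 0.1384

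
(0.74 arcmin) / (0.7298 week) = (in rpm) 4.657e-09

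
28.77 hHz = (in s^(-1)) 2877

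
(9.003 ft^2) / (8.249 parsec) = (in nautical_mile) 1.774e-21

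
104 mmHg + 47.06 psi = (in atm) 3.339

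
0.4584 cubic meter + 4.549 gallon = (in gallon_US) 125.6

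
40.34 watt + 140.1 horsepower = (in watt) 1.045e+05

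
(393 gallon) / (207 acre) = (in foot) 5.826e-06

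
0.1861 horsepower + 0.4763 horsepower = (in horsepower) 0.6624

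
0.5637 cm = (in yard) 0.006165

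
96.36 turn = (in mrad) 6.054e+05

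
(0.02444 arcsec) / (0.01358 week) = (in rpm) 1.378e-10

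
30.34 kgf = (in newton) 297.5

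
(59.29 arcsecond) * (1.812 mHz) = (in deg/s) 2.984e-05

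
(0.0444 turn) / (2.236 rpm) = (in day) 1.379e-05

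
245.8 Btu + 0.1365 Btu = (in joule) 2.595e+05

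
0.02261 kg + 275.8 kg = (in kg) 275.8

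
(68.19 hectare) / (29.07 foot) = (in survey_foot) 2.525e+05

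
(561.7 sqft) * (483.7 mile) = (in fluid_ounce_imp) 1.43e+12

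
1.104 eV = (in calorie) 4.228e-20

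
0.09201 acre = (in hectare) 0.03724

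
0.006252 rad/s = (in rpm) 0.0597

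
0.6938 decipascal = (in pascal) 0.06938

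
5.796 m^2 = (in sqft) 62.39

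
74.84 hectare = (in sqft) 8.056e+06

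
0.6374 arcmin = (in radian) 0.0001854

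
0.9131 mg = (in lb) 2.013e-06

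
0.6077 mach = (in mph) 462.9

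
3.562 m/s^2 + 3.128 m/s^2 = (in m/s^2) 6.69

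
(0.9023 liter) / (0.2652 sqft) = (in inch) 1.442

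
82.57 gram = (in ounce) 2.913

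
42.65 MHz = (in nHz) 4.265e+16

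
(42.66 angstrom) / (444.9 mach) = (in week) 4.656e-20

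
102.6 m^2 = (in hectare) 0.01026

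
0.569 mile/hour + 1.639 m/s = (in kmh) 6.816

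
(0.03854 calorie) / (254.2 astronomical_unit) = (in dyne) 4.24e-10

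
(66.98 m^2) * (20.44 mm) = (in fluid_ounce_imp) 4.818e+04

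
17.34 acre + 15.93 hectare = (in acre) 56.7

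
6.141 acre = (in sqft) 2.675e+05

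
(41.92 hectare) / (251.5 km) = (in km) 0.001667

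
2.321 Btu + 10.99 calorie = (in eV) 1.557e+22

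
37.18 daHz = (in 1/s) 371.8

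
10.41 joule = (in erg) 1.041e+08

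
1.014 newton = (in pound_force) 0.228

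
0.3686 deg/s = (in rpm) 0.06143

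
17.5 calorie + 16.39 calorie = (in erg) 1.418e+09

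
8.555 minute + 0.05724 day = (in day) 0.06318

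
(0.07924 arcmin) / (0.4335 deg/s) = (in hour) 8.463e-07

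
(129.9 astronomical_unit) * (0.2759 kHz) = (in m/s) 5.361e+15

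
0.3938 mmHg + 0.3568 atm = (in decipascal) 3.621e+05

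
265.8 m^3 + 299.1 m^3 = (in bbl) 3553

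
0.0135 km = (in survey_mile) 0.008388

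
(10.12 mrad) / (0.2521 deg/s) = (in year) 7.293e-08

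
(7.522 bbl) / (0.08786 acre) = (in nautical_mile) 1.816e-06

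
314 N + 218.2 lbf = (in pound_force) 288.8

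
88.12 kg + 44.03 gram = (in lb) 194.4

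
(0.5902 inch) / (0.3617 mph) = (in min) 0.001545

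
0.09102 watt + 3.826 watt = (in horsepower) 0.005253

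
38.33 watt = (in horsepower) 0.0514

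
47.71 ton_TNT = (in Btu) 1.892e+08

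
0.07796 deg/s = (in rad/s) 0.001361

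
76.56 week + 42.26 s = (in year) 1.468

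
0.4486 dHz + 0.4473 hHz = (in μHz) 4.477e+07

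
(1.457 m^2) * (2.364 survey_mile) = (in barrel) 3.487e+04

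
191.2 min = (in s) 1.147e+04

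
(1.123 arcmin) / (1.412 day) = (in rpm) 2.557e-08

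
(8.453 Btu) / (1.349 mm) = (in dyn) 6.611e+11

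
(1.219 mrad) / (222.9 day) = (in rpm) 6.044e-10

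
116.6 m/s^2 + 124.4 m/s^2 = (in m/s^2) 241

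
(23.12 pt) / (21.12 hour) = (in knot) 2.085e-07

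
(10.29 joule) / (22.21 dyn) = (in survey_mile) 28.79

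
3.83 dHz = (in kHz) 0.000383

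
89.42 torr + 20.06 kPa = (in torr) 239.9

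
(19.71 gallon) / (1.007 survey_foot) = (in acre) 6.007e-05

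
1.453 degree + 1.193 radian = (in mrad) 1218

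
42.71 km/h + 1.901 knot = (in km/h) 46.23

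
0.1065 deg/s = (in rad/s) 0.001859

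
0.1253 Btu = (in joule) 132.2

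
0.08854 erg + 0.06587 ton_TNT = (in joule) 2.756e+08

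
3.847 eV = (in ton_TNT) 1.473e-28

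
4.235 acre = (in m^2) 1.714e+04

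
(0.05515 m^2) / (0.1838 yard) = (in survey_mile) 0.0002039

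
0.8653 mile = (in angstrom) 1.393e+13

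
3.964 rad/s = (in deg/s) 227.1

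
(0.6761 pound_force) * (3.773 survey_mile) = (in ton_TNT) 4.365e-06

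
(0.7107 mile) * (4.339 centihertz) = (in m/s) 49.63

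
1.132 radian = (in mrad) 1132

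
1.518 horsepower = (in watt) 1132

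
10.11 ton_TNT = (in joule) 4.23e+10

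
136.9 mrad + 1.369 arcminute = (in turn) 0.02185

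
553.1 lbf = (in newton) 2460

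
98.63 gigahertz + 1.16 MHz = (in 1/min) 5.918e+12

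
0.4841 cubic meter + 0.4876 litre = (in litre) 484.6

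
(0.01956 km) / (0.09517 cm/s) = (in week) 0.03398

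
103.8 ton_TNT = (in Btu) 4.116e+08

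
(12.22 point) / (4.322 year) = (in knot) 6.148e-11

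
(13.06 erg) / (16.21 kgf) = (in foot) 2.695e-08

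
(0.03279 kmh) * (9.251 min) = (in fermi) 5.056e+15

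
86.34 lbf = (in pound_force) 86.34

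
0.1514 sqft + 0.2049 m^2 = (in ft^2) 2.357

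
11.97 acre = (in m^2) 4.844e+04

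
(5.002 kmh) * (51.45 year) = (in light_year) 2.383e-07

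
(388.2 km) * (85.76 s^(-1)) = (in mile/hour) 7.447e+07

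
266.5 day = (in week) 38.07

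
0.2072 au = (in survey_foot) 1.017e+11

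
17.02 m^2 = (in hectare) 0.001702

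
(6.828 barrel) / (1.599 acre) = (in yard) 0.0001835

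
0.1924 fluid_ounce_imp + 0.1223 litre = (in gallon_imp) 0.0281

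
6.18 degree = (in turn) 0.01717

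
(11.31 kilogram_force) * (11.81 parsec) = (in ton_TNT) 9.66e+09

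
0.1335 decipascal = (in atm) 1.318e-07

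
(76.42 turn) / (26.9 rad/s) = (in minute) 0.2975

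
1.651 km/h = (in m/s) 0.4586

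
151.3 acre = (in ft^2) 6.591e+06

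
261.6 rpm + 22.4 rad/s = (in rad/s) 49.79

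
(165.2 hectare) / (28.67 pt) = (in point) 4.63e+11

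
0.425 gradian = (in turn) 0.001063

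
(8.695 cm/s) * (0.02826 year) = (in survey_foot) 2.542e+05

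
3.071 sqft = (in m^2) 0.2853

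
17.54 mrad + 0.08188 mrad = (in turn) 0.002805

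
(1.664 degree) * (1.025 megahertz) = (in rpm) 2.843e+05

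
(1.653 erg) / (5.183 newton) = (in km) 3.189e-11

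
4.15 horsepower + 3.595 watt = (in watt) 3098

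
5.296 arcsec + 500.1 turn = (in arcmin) 1.08e+07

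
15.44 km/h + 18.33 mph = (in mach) 0.03666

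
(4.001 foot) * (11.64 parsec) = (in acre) 1.082e+14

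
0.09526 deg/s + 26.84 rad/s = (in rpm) 256.3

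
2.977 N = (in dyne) 2.977e+05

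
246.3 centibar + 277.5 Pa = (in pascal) 2.466e+05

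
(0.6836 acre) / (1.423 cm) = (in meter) 1.944e+05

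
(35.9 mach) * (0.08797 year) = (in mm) 3.391e+13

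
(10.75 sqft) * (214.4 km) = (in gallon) 5.657e+07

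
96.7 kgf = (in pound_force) 213.2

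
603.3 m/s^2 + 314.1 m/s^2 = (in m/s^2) 917.4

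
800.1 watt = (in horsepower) 1.073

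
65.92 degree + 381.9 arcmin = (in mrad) 1262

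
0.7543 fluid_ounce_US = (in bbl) 0.0001403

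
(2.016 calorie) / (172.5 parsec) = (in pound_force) 3.563e-19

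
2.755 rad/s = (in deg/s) 157.8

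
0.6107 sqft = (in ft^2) 0.6107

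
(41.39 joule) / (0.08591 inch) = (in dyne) 1.897e+09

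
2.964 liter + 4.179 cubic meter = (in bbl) 26.3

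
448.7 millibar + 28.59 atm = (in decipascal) 2.942e+07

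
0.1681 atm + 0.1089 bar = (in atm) 0.2756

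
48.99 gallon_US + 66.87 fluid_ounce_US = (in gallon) 49.51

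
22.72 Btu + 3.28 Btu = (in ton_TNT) 6.556e-06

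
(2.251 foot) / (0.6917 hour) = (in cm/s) 0.02755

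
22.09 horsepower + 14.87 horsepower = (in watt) 2.756e+04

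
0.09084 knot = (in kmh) 0.1682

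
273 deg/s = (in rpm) 45.5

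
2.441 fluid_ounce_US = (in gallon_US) 0.01907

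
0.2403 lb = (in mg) 1.09e+05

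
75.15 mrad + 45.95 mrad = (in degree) 6.939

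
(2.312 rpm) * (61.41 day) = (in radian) 1.285e+06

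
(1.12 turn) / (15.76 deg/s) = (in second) 25.58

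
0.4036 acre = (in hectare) 0.1633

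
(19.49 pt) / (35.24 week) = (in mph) 7.216e-10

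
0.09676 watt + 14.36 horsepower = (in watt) 1.071e+04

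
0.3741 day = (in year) 0.001025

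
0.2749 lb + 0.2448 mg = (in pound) 0.2749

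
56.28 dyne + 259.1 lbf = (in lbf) 259.1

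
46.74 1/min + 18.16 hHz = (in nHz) 1.817e+12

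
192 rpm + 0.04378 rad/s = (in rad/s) 20.15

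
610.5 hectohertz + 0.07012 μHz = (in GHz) 6.105e-05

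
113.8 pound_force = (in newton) 506.2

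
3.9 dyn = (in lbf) 8.768e-06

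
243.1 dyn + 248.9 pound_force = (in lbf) 248.9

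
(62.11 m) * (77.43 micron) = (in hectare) 4.809e-07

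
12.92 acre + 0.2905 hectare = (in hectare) 5.519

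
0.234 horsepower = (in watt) 174.5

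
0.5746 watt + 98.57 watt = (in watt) 99.14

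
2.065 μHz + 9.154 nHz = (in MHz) 2.074e-12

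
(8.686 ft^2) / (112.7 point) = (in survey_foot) 66.59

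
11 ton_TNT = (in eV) 2.873e+29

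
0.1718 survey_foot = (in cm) 5.236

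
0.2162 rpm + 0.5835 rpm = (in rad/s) 0.08374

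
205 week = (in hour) 3.444e+04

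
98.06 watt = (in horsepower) 0.1315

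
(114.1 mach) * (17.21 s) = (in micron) 6.686e+11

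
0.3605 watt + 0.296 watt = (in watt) 0.6565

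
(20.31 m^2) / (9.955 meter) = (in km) 0.00204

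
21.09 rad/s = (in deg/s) 1208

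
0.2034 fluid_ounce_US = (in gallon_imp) 0.001323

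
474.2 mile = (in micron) 7.632e+11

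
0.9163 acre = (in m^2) 3708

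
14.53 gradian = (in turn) 0.03633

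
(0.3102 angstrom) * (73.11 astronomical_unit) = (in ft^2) 3652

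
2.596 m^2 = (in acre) 0.0006415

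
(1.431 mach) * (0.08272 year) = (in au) 0.008497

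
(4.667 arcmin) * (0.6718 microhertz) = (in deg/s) 5.225e-08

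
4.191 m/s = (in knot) 8.147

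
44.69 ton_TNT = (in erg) 1.87e+18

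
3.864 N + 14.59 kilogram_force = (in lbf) 33.03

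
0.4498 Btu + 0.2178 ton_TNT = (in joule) 9.113e+08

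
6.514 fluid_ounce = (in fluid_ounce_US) 6.514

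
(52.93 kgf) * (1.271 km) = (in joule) 6.597e+05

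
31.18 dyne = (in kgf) 3.179e-05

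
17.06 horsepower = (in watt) 1.272e+04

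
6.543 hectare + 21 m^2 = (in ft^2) 7.045e+05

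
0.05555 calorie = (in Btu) 0.0002203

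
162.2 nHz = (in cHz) 1.622e-05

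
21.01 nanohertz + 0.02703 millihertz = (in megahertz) 2.705e-11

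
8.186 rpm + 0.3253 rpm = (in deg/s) 51.07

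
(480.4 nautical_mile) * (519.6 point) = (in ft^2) 1.755e+06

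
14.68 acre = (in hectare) 5.941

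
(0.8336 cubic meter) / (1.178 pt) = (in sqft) 2.159e+04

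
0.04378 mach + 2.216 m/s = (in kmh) 61.64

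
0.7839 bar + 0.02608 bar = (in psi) 11.75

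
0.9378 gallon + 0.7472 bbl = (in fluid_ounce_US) 4137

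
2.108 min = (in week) 0.0002091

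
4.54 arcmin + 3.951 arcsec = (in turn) 0.0002132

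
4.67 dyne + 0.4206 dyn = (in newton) 5.091e-05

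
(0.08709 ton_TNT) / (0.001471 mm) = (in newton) 2.477e+14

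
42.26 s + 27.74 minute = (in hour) 0.4741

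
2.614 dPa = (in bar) 2.614e-06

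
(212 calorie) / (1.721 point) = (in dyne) 1.461e+11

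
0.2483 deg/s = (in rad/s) 0.004334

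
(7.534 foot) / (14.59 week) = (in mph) 5.821e-07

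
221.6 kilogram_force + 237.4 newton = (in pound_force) 541.9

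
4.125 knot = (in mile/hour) 4.747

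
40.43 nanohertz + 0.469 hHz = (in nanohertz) 4.69e+10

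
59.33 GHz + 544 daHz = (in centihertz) 5.933e+12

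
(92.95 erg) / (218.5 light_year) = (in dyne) 4.496e-19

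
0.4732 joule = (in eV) 2.953e+18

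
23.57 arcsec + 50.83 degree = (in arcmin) 3050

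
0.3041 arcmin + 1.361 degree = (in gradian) 1.518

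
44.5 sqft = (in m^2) 4.134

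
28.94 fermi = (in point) 8.203e-11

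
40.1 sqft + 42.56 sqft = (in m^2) 7.679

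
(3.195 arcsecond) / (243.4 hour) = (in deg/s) 1.013e-09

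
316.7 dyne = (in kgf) 0.0003229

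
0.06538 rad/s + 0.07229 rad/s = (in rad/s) 0.1377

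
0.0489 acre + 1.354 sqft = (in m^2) 198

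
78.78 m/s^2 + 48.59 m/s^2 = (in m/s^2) 127.4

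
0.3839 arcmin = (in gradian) 0.007109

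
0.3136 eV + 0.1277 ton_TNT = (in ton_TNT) 0.1277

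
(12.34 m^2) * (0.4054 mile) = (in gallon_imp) 1.771e+06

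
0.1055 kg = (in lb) 0.2326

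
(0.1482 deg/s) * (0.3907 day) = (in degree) 5003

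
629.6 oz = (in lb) 39.35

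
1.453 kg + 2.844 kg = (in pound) 9.473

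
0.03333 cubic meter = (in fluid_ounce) 1127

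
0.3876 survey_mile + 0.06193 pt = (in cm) 6.238e+04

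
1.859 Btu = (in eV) 1.224e+22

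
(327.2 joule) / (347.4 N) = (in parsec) 3.052e-17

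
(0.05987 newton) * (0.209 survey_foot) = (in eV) 2.38e+16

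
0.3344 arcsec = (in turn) 2.58e-07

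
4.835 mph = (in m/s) 2.161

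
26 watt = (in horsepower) 0.03487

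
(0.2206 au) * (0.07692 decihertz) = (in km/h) 9.138e+08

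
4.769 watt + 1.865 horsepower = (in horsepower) 1.871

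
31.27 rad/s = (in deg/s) 1792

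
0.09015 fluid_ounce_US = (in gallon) 0.0007043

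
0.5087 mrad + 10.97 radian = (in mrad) 1.097e+04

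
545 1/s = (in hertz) 545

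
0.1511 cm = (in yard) 0.001652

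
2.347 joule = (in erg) 2.347e+07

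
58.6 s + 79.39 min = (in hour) 1.339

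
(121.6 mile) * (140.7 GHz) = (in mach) 8.086e+13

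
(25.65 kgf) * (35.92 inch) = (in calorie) 54.85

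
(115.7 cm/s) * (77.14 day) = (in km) 7711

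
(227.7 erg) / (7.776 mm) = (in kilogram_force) 0.0002986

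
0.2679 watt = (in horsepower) 0.0003593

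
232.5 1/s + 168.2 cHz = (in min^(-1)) 1.405e+04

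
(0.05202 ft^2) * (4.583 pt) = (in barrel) 4.915e-05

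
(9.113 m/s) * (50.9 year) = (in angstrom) 1.463e+20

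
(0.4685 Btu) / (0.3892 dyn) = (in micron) 1.27e+14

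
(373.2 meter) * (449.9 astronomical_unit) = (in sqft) 2.704e+17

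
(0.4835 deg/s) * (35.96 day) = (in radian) 2.622e+04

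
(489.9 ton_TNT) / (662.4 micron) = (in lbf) 6.957e+14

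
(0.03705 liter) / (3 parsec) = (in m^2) 4.002e-22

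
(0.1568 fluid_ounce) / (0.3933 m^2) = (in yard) 1.289e-05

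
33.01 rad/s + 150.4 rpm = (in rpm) 465.6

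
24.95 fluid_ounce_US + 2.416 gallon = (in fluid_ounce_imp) 347.8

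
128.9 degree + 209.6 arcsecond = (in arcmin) 7737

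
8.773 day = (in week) 1.253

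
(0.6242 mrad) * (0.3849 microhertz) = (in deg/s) 1.377e-08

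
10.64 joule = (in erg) 1.064e+08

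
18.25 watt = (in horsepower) 0.02447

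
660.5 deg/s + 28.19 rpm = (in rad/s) 14.48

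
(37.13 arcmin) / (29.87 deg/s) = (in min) 0.0003453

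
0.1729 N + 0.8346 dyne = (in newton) 0.1729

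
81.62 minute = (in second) 4897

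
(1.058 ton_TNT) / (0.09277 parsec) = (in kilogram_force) 1.577e-07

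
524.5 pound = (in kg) 237.9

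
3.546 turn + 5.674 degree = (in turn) 3.562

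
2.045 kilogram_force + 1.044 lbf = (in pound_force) 5.552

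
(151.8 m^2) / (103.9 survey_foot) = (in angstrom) 4.793e+10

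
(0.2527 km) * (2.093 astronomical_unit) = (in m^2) 7.912e+13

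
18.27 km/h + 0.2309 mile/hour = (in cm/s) 517.8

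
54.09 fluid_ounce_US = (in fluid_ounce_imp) 56.3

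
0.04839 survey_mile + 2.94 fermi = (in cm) 7788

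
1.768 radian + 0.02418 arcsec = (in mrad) 1768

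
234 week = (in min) 2.359e+06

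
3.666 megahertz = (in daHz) 3.666e+05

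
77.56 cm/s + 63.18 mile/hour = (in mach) 0.08523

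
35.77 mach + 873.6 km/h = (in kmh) 4.472e+04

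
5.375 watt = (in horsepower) 0.007208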